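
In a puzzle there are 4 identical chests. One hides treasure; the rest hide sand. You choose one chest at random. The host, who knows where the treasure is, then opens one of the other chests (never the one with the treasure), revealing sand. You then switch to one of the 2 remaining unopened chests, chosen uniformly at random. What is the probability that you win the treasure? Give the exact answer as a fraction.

Your original chest holds the treasure with probability 1/4, so the other 3 collectively hold it with probability 3/4.
The host can always find an empty chest to open, so this doesn't change that 3/4; it is now spread over the 2 remaining unopened chests.
P(win by switching) = (3/4) · (1/2) = 3/8.

3/8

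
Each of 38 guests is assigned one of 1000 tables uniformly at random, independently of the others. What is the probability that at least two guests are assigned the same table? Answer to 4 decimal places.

0.5093

It's easier to compute the probability that all 38 are distinct.
P(all distinct) = 1000/1000 · 999/1000 · ··· · 963/1000 ≈ 0.4907.
So the probability of at least one match is 1 − 0.4907 = 0.5093.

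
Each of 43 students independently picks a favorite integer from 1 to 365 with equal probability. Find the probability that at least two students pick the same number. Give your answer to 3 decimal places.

0.924

It's easier to compute the probability that all 43 are distinct.
P(all distinct) = 365/365 · 364/365 · ··· · 323/365 ≈ 0.076.
So the probability of at least one match is 1 − 0.076 = 0.924.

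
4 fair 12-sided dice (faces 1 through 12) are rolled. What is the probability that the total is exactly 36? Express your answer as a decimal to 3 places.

0.022

There are 12^4 = 20736 equally likely outcomes.
The number of ordered 4-tuples from {1,…,12} summing to 36 is 451.
P(sum = 36) = 451/20736 ≈ 0.022.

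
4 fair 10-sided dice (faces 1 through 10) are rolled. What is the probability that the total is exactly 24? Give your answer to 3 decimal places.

0.063

There are 10^4 = 10000 equally likely outcomes.
The number of ordered 4-tuples from {1,…,10} summing to 24 is 633.
P(sum = 24) = 633/10000 ≈ 0.063.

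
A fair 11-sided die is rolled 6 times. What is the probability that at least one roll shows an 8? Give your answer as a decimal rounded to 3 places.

0.436

P(no roll shows an 8) = (10/11)^6 ≈ 0.564.
P(at least one) = 1 − 0.564 = 0.436.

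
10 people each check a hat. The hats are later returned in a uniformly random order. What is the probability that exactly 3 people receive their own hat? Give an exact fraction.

103/1680

Choose which 3 of the 10 are fixed: C(10,3) = 120 ways.
The remaining 7 must have no fixed point: D(7) = 1854.
P = 120·1854/3628800 = 103/1680.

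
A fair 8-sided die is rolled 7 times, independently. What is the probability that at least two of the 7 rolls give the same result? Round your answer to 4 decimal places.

P(all 7 different) = 8/8 · 7/8 · ··· · 2/8 ≈ 0.0192.
P(at least two equal) = 1 − 0.0192 = 0.9808.

0.9808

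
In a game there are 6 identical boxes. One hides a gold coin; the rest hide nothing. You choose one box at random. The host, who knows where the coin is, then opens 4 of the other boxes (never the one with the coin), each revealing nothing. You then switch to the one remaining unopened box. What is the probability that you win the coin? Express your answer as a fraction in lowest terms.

5/6

Your original box holds the coin with probability 1/6, so the other 5 collectively hold it with probability 5/6.
The host can always find 4 empty boxes to open, so the reveals don't change that 5/6; it is now spread over the 1 remaining unopened box.
P(win by switching) = (5/6) · (1/1) = 5/6.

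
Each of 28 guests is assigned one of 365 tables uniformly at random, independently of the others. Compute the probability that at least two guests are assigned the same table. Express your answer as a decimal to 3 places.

It's easier to compute the probability that all 28 are distinct.
P(all distinct) = 365/365 · 364/365 · ··· · 338/365 ≈ 0.346.
So the probability of at least one match is 1 − 0.346 = 0.654.

0.654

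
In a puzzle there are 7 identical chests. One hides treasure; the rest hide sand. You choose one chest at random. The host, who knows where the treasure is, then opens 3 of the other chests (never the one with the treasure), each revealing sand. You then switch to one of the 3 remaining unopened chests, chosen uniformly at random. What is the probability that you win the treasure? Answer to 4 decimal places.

0.2857

Your original chest holds the treasure with probability 1/7, so the other 6 collectively hold it with probability 6/7.
The host can always find 3 empty chests to open, so the reveals don't change that 6/7; it is now spread over the 3 remaining unopened chests.
P(win by switching) = (6/7) · (1/3) = 2/7 ≈ 0.2857.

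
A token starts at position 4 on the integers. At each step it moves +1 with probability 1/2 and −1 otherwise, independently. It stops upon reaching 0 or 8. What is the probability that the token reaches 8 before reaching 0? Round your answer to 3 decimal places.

With a fair step, P(i) = ½P(i−1) + ½P(i+1) with P(0)=0, P(8)=1 has the linear solution P(i) = i/8.
P(4) = 4/8 = 1/2 ≈ 0.500.

0.500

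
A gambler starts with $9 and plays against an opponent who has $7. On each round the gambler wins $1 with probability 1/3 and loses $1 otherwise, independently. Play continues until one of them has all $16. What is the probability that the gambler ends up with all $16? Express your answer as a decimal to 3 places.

0.008

Let r = q/p = (2/3)/(1/3) = 2. The recurrence P(i) = p·P(i+1) + q·P(i−1) with P(0)=0, P(16)=1 gives P(i) = (1 − r^i)/(1 − r^16).
P(9) = (1 − (2)^9) / (1 − (2)^16) = 511/65535 ≈ 0.008.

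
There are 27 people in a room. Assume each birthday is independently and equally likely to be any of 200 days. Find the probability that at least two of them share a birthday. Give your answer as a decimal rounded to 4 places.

0.8409

It's easier to compute the probability that all 27 are distinct.
P(all distinct) = 200/200 · 199/200 · ··· · 174/200 ≈ 0.1591.
So the probability of at least one match is 1 − 0.1591 = 0.8409.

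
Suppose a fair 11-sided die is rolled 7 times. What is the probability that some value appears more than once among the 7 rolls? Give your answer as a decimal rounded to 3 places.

P(all 7 different) = 11/11 · 10/11 · ··· · 5/11 ≈ 0.085.
P(at least two equal) = 1 − 0.085 = 0.915.

0.915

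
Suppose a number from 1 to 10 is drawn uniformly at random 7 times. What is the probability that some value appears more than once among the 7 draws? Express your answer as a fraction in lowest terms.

P(all 7 different) = 10/10 · 9/10 · ··· · 4/10 = 189/3125.
P(at least two equal) = 1 − 189/3125 = 2936/3125.

2936/3125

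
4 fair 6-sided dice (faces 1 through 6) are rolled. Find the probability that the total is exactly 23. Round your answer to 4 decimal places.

0.0031

There are 6^4 = 1296 equally likely outcomes.
The number of ordered 4-tuples from {1,…,6} summing to 23 is 4.
P(sum = 23) = 4/1296 = 1/324 ≈ 0.0031.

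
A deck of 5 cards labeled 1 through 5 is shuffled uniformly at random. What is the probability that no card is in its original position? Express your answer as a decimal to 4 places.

0.3667

This is the derangement probability: permutations of 5 with no fixed point.
D(5) = 5! · (1 − 1/1! + 1/2! − ··· + (−1)^5/5!) = 44.
P = 44/120 = 11/30 ≈ 0.3667.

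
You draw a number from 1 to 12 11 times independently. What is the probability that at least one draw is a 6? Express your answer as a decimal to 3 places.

P(no draw is a 6) = (11/12)^11 ≈ 0.384.
P(at least one) = 1 − 0.384 = 0.616.

0.616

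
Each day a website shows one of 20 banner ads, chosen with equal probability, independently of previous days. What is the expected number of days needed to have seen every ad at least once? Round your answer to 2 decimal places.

71.95

After i distinct types are collected, each trial gives a new one with probability (20−i)/20, so the expected wait for the next new type is 20/(20−i).
E = 20/20 + 20/19 + 20/18 + 20/17 + 20/16 + 20/15 + 20/14 + 20/13 + 20/12 + 20/11 + 20/10 + 20/9 + 20/8 + 20/7 + 20/6 + 20/5 + 20/4 + 20/3 + 20/2 + 20/1 = 279175675/3879876 ≈ 71.95.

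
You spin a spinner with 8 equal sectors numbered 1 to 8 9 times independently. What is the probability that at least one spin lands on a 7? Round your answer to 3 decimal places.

0.699

P(no spin lands on a 7) = (7/8)^9 ≈ 0.301.
P(at least one) = 1 − 0.301 = 0.699.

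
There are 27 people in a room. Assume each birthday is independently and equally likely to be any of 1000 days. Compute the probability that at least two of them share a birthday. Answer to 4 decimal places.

It's easier to compute the probability that all 27 are distinct.
P(all distinct) = 1000/1000 · 999/1000 · ··· · 974/1000 ≈ 0.7018.
So the probability of at least one match is 1 − 0.7018 = 0.2982.

0.2982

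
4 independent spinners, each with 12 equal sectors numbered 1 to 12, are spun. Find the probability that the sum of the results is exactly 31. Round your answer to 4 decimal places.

0.0442

There are 12^4 = 20736 equally likely outcomes.
The number of ordered 4-tuples from {1,…,12} summing to 31 is 916.
P(sum = 31) = 916/20736 = 229/5184 ≈ 0.0442.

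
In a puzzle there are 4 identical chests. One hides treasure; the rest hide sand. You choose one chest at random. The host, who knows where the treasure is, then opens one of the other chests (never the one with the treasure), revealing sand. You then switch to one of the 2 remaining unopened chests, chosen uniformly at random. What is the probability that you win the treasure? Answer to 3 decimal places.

Your original chest holds the treasure with probability 1/4, so the other 3 collectively hold it with probability 3/4.
The host can always find an empty chest to open, so this doesn't change that 3/4; it is now spread over the 2 remaining unopened chests.
P(win by switching) = (3/4) · (1/2) = 3/8 ≈ 0.375.

0.375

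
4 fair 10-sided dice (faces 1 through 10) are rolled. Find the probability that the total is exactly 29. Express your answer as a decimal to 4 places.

0.0348

There are 10^4 = 10000 equally likely outcomes.
The number of ordered 4-tuples from {1,…,10} summing to 29 is 348.
P(sum = 29) = 348/10000 = 87/2500 ≈ 0.0348.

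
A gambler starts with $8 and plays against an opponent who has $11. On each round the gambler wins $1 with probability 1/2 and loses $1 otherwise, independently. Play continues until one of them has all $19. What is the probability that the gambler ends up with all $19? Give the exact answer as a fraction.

With a fair step, P(i) = ½P(i−1) + ½P(i+1) with P(0)=0, P(19)=1 has the linear solution P(i) = i/19.
P(8) = 8/19.

8/19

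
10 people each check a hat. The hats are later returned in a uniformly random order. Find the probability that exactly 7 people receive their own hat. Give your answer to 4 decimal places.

Choose which 7 of the 10 are fixed: C(10,7) = 120 ways.
The remaining 3 must have no fixed point: D(3) = 2.
P = 120·2/3628800 = 1/15120 ≈ 0.0001.

0.0001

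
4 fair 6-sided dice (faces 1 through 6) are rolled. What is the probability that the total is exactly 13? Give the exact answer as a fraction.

There are 6^4 = 1296 equally likely outcomes.
The number of ordered 4-tuples from {1,…,6} summing to 13 is 140.
P(sum = 13) = 140/1296 = 35/324.

35/324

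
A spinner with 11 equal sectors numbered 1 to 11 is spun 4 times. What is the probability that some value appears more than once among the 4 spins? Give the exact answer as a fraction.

611/1331

P(all 4 different) = 11/11 · 10/11 · ··· · 8/11 = 720/1331.
P(at least two equal) = 1 − 720/1331 = 611/1331.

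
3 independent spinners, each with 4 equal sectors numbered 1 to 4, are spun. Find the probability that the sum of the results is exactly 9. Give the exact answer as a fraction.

5/32

There are 4^3 = 64 equally likely outcomes.
The number of ordered 3-tuples from {1,…,4} summing to 9 is 10.
P(sum = 9) = 10/64 = 5/32.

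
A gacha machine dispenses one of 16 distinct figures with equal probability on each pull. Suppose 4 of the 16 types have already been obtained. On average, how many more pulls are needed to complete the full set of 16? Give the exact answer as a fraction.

172042/3465

Starting from 4 distinct types, each trial gives a new one with probability (16−i)/16 when i types are held, so the wait for the next new type is 16/(16−i).
E = 16/12 + 16/11 + 16/10 + 16/9 + 16/8 + 16/7 + 16/6 + 16/5 + 16/4 + 16/3 + 16/2 + 16/1 = 172042/3465.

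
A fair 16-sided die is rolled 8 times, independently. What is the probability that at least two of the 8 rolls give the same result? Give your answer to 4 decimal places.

P(all 8 different) = 16/16 · 15/16 · ··· · 9/16 ≈ 0.1208.
P(at least two equal) = 1 − 0.1208 = 0.8792.

0.8792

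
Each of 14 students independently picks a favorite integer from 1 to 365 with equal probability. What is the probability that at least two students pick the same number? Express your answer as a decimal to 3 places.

It's easier to compute the probability that all 14 are distinct.
P(all distinct) = 365/365 · 364/365 · ··· · 352/365 ≈ 0.777.
So the probability of at least one match is 1 − 0.777 = 0.223.

0.223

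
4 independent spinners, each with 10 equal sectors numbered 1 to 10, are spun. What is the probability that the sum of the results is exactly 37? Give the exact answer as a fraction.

1/500

There are 10^4 = 10000 equally likely outcomes.
The number of ordered 4-tuples from {1,…,10} summing to 37 is 20.
P(sum = 37) = 20/10000 = 1/500.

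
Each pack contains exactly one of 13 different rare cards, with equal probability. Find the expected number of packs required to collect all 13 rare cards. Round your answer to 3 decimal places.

After i distinct types are collected, each trial gives a new one with probability (13−i)/13, so the expected wait for the next new type is 13/(13−i).
E = 13/13 + 13/12 + 13/11 + 13/10 + 13/9 + 13/8 + 13/7 + 13/6 + 13/5 + 13/4 + 13/3 + 13/2 + 13/1 = 1145993/27720 ≈ 41.342.

41.342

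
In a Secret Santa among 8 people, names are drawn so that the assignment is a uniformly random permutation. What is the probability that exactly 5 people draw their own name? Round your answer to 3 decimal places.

Choose which 5 of the 8 are fixed: C(8,5) = 56 ways.
The remaining 3 must have no fixed point: D(3) = 2.
P = 56·2/40320 = 1/360 ≈ 0.003.

0.003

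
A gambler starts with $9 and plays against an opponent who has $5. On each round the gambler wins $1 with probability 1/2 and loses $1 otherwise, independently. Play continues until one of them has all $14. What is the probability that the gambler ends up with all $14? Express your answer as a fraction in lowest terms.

With a fair step, P(i) = ½P(i−1) + ½P(i+1) with P(0)=0, P(14)=1 has the linear solution P(i) = i/14.
P(9) = 9/14.

9/14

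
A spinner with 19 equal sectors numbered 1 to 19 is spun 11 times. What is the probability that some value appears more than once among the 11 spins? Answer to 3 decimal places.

P(all 11 different) = 19/19 · 18/19 · ··· · 9/19 ≈ 0.026.
P(at least two equal) = 1 − 0.026 = 0.974.

0.974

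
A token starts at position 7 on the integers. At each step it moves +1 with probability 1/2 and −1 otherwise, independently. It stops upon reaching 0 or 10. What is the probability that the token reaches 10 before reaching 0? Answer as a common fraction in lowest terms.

7/10

With a fair step, P(i) = ½P(i−1) + ½P(i+1) with P(0)=0, P(10)=1 has the linear solution P(i) = i/10.
P(7) = 7/10.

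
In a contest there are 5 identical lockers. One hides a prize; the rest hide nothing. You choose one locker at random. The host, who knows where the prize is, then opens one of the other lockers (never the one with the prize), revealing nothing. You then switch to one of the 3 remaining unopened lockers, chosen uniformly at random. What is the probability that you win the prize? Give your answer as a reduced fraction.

4/15

Your original locker holds the prize with probability 1/5, so the other 4 collectively hold it with probability 4/5.
The host can always find an empty locker to open, so this doesn't change that 4/5; it is now spread over the 3 remaining unopened lockers.
P(win by switching) = (4/5) · (1/3) = 4/15.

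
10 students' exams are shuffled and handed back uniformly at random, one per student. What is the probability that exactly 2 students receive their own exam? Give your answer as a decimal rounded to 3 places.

0.184

Choose which 2 of the 10 are fixed: C(10,2) = 45 ways.
The remaining 8 must have no fixed point: D(8) = 14833.
P = 45·14833/3628800 = 2119/11520 ≈ 0.184.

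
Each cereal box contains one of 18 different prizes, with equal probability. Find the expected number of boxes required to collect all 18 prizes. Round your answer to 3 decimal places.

After i distinct types are collected, each trial gives a new one with probability (18−i)/18, so the expected wait for the next new type is 18/(18−i).
E = 18/18 + 18/17 + 18/16 + 18/15 + 18/14 + 18/13 + 18/12 + 18/11 + 18/10 + 18/9 + 18/8 + 18/7 + 18/6 + 18/5 + 18/4 + 18/3 + 18/2 + 18/1 = 42822903/680680 ≈ 62.912.

62.912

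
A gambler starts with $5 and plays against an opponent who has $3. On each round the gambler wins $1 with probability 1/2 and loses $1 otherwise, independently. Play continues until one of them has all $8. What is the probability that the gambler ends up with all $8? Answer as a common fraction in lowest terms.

With a fair step, P(i) = ½P(i−1) + ½P(i+1) with P(0)=0, P(8)=1 has the linear solution P(i) = i/8.
P(5) = 5/8.

5/8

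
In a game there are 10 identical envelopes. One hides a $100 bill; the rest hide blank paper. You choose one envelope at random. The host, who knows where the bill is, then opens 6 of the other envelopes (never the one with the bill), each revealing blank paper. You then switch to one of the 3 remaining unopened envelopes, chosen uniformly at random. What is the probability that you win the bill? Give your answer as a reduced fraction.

3/10

Your original envelope holds the bill with probability 1/10, so the other 9 collectively hold it with probability 9/10.
The host can always find 6 empty envelopes to open, so the reveals don't change that 9/10; it is now spread over the 3 remaining unopened envelopes.
P(win by switching) = (9/10) · (1/3) = 3/10.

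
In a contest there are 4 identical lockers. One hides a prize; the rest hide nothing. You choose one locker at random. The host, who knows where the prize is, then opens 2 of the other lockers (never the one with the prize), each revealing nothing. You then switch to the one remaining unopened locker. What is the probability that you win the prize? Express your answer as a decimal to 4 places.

0.7500

Your original locker holds the prize with probability 1/4, so the other 3 collectively hold it with probability 3/4.
The host can always find 2 empty lockers to open, so the reveals don't change that 3/4; it is now spread over the 1 remaining unopened locker.
P(win by switching) = (3/4) · (1/1) = 3/4 ≈ 0.7500.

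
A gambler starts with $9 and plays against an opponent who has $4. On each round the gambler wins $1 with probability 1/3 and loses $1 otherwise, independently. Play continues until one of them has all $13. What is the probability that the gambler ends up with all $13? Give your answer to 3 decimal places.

Let r = q/p = (2/3)/(1/3) = 2. The recurrence P(i) = p·P(i+1) + q·P(i−1) with P(0)=0, P(13)=1 gives P(i) = (1 − r^i)/(1 − r^13).
P(9) = (1 − (2)^9) / (1 − (2)^13) = 511/8191 ≈ 0.062.

0.062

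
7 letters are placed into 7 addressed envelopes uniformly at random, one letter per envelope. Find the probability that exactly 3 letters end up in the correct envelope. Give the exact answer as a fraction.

Choose which 3 of the 7 are fixed: C(7,3) = 35 ways.
The remaining 4 must have no fixed point: D(4) = 9.
P = 35·9/5040 = 1/16.

1/16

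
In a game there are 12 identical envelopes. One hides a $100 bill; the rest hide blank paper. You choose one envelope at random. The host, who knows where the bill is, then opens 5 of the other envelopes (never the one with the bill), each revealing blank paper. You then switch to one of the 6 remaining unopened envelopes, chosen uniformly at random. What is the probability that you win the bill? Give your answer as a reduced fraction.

Your original envelope holds the bill with probability 1/12, so the other 11 collectively hold it with probability 11/12.
The host can always find 5 empty envelopes to open, so the reveals don't change that 11/12; it is now spread over the 6 remaining unopened envelopes.
P(win by switching) = (11/12) · (1/6) = 11/72.

11/72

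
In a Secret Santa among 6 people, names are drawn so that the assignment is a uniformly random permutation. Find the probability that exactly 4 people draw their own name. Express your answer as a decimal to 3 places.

Choose which 4 of the 6 are fixed: C(6,4) = 15 ways.
The remaining 2 must have no fixed point: D(2) = 1.
P = 15·1/720 = 1/48 ≈ 0.021.

0.021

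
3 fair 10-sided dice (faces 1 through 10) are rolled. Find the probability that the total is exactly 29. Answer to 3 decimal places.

There are 10^3 = 1000 equally likely outcomes.
The number of ordered 3-tuples from {1,…,10} summing to 29 is 3.
P(sum = 29) = 3/1000 ≈ 0.003.

0.003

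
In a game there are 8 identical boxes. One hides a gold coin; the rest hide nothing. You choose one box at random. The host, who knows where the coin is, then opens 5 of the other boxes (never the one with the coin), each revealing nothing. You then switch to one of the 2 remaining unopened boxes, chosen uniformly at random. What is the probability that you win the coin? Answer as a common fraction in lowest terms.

7/16

Your original box holds the coin with probability 1/8, so the other 7 collectively hold it with probability 7/8.
The host can always find 5 empty boxes to open, so the reveals don't change that 7/8; it is now spread over the 2 remaining unopened boxes.
P(win by switching) = (7/8) · (1/2) = 7/16.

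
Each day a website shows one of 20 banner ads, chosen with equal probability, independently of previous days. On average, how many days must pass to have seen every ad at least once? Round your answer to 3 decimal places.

71.955

After i distinct types are collected, each trial gives a new one with probability (20−i)/20, so the expected wait for the next new type is 20/(20−i).
E = 20/20 + 20/19 + 20/18 + 20/17 + 20/16 + 20/15 + 20/14 + 20/13 + 20/12 + 20/11 + 20/10 + 20/9 + 20/8 + 20/7 + 20/6 + 20/5 + 20/4 + 20/3 + 20/2 + 20/1 = 279175675/3879876 ≈ 71.955.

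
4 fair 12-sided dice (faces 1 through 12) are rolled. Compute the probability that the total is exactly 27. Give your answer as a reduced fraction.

There are 12^4 = 20736 equally likely outcomes.
The number of ordered 4-tuples from {1,…,12} summing to 27 is 1144.
P(sum = 27) = 1144/20736 = 143/2592.

143/2592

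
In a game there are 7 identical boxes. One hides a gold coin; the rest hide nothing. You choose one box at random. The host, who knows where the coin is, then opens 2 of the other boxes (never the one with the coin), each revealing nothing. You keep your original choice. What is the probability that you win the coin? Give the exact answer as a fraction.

The host can always open 2 empty boxes regardless of your choice, so the reveals give no information about your original box.
P(win by staying) = 1/7.

1/7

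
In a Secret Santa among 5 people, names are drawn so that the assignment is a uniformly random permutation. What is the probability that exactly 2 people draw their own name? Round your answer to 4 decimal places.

0.1667

Choose which 2 of the 5 are fixed: C(5,2) = 10 ways.
The remaining 3 must have no fixed point: D(3) = 2.
P = 10·2/120 = 1/6 ≈ 0.1667.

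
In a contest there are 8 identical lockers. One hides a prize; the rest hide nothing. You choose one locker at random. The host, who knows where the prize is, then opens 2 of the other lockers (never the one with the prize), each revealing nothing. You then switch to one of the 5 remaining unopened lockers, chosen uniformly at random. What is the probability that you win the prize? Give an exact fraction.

Your original locker holds the prize with probability 1/8, so the other 7 collectively hold it with probability 7/8.
The host can always find 2 empty lockers to open, so the reveals don't change that 7/8; it is now spread over the 5 remaining unopened lockers.
P(win by switching) = (7/8) · (1/5) = 7/40.

7/40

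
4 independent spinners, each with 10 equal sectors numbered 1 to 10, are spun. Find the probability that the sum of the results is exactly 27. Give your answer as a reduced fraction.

6/125

There are 10^4 = 10000 equally likely outcomes.
The number of ordered 4-tuples from {1,…,10} summing to 27 is 480.
P(sum = 27) = 480/10000 = 6/125.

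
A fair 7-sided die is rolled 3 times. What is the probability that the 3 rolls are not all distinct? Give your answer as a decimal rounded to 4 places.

P(all 3 different) = 7/7 · 6/7 · ··· · 5/7 ≈ 0.6122.
P(at least two equal) = 1 − 0.6122 = 0.3878.

0.3878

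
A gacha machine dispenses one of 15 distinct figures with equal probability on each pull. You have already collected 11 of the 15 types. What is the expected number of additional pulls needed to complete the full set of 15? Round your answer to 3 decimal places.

31.250

Starting from 11 distinct types, each trial gives a new one with probability (15−i)/15 when i types are held, so the wait for the next new type is 15/(15−i).
E = 15/4 + 15/3 + 15/2 + 15/1 = 125/4 ≈ 31.250.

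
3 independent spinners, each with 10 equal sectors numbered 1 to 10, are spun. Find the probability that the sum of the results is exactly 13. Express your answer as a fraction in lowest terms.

63/1000

There are 10^3 = 1000 equally likely outcomes.
The number of ordered 3-tuples from {1,…,10} summing to 13 is 63.
P(sum = 13) = 63/1000.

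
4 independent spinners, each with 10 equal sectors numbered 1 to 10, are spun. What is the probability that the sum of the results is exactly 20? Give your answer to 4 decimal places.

There are 10^4 = 10000 equally likely outcomes.
The number of ordered 4-tuples from {1,…,10} summing to 20 is 633.
P(sum = 20) = 633/10000 ≈ 0.0633.

0.0633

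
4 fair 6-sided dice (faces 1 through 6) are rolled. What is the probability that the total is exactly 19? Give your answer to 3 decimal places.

0.043

There are 6^4 = 1296 equally likely outcomes.
The number of ordered 4-tuples from {1,…,6} summing to 19 is 56.
P(sum = 19) = 56/1296 = 7/162 ≈ 0.043.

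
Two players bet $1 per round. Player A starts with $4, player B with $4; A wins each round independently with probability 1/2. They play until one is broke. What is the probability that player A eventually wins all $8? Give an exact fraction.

With a fair step, P(i) = ½P(i−1) + ½P(i+1) with P(0)=0, P(8)=1 has the linear solution P(i) = i/8.
P(4) = 4/8 = 1/2.

1/2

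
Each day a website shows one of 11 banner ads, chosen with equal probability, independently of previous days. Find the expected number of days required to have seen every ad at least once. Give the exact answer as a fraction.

83711/2520

After i distinct types are collected, each trial gives a new one with probability (11−i)/11, so the expected wait for the next new type is 11/(11−i).
E = 11/11 + 11/10 + 11/9 + 11/8 + 11/7 + 11/6 + 11/5 + 11/4 + 11/3 + 11/2 + 11/1 = 83711/2520.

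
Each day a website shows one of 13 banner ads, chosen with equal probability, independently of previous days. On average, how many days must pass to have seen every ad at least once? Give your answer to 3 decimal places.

41.342

After i distinct types are collected, each trial gives a new one with probability (13−i)/13, so the expected wait for the next new type is 13/(13−i).
E = 13/13 + 13/12 + 13/11 + 13/10 + 13/9 + 13/8 + 13/7 + 13/6 + 13/5 + 13/4 + 13/3 + 13/2 + 13/1 = 1145993/27720 ≈ 41.342.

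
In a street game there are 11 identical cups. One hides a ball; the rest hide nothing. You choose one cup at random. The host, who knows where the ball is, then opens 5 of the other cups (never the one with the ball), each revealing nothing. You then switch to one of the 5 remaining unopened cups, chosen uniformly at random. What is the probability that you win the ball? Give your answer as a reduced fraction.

Your original cup holds the ball with probability 1/11, so the other 10 collectively hold it with probability 10/11.
The host can always find 5 empty cups to open, so the reveals don't change that 10/11; it is now spread over the 5 remaining unopened cups.
P(win by switching) = (10/11) · (1/5) = 2/11.

2/11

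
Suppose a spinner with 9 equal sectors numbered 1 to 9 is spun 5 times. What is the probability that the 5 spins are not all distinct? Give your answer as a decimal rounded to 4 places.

0.7439

P(all 5 different) = 9/9 · 8/9 · ··· · 5/9 ≈ 0.2561.
P(at least two equal) = 1 − 0.2561 = 0.7439.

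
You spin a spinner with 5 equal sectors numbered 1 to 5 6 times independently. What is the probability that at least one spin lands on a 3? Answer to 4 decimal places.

P(no spin lands on a 3) = (4/5)^6 ≈ 0.2621.
P(at least one) = 1 − 0.2621 = 0.7379.

0.7379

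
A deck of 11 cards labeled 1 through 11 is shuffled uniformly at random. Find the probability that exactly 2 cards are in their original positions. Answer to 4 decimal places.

0.1839

Choose which 2 of the 11 are fixed: C(11,2) = 55 ways.
The remaining 9 must have no fixed point: D(9) = 133496.
P = 55·133496/39916800 = 16687/90720 ≈ 0.1839.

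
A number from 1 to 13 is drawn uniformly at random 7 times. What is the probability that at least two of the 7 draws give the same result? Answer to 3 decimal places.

P(all 7 different) = 13/13 · 12/13 · ··· · 7/13 ≈ 0.138.
P(at least two equal) = 1 − 0.138 = 0.862.

0.862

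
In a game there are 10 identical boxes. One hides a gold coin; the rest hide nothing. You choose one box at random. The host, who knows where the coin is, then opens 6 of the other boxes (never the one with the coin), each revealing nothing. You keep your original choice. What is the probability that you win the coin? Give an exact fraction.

1/10

The host can always open 6 empty boxes regardless of your choice, so the reveals give no information about your original box.
P(win by staying) = 1/10.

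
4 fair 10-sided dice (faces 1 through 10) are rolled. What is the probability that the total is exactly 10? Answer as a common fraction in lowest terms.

21/2500

There are 10^4 = 10000 equally likely outcomes.
The number of ordered 4-tuples from {1,…,10} summing to 10 is 84.
P(sum = 10) = 84/10000 = 21/2500.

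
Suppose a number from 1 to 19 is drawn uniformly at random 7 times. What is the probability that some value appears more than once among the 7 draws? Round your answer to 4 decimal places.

P(all 7 different) = 19/19 · 18/19 · ··· · 13/19 ≈ 0.2841.
P(at least two equal) = 1 − 0.2841 = 0.7159.

0.7159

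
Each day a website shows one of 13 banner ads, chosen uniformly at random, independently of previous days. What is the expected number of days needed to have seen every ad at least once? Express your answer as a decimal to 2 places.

After i distinct types are collected, each trial gives a new one with probability (13−i)/13, so the expected wait for the next new type is 13/(13−i).
E = 13/13 + 13/12 + 13/11 + 13/10 + 13/9 + 13/8 + 13/7 + 13/6 + 13/5 + 13/4 + 13/3 + 13/2 + 13/1 = 1145993/27720 ≈ 41.34.

41.34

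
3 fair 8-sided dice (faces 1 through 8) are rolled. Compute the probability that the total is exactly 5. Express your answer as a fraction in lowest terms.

There are 8^3 = 512 equally likely outcomes.
The number of ordered 3-tuples from {1,…,8} summing to 5 is 6.
P(sum = 5) = 6/512 = 3/256.

3/256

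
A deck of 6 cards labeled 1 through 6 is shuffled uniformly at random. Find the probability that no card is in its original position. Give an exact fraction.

This is the derangement probability: permutations of 6 with no fixed point.
D(6) = 6! · (1 − 1/1! + 1/2! − ··· + (−1)^6/6!) = 265.
P = 265/720 = 53/144.

53/144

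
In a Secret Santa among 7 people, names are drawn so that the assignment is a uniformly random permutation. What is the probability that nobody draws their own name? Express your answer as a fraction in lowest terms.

This is the derangement probability: permutations of 7 with no fixed point.
D(7) = 7! · (1 − 1/1! + 1/2! − ··· + (−1)^7/7!) = 1854.
P = 1854/5040 = 103/280.

103/280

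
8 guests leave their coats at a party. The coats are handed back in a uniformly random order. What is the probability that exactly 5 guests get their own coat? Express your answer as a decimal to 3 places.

0.003

Choose which 5 of the 8 are fixed: C(8,5) = 56 ways.
The remaining 3 must have no fixed point: D(3) = 2.
P = 56·2/40320 = 1/360 ≈ 0.003.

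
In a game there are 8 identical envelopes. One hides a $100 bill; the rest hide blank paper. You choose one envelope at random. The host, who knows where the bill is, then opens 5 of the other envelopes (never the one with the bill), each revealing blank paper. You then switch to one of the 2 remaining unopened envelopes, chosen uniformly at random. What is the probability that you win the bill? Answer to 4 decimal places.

Your original envelope holds the bill with probability 1/8, so the other 7 collectively hold it with probability 7/8.
The host can always find 5 empty envelopes to open, so the reveals don't change that 7/8; it is now spread over the 2 remaining unopened envelopes.
P(win by switching) = (7/8) · (1/2) = 7/16 ≈ 0.4375.

0.4375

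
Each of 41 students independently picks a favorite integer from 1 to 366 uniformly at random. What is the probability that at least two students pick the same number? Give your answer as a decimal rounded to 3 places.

0.903

It's easier to compute the probability that all 41 are distinct.
P(all distinct) = 366/366 · 365/366 · ··· · 326/366 ≈ 0.097.
So the probability of at least one match is 1 − 0.097 = 0.903.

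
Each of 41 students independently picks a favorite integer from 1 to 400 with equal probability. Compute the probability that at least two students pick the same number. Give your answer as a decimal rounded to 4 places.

It's easier to compute the probability that all 41 are distinct.
P(all distinct) = 400/400 · 399/400 · ··· · 360/400 ≈ 0.1197.
So the probability of at least one match is 1 − 0.1197 = 0.8803.

0.8803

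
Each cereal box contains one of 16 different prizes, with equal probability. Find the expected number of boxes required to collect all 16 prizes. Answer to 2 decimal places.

After i distinct types are collected, each trial gives a new one with probability (16−i)/16, so the expected wait for the next new type is 16/(16−i).
E = 16/16 + 16/15 + 16/14 + 16/13 + 16/12 + 16/11 + 16/10 + 16/9 + 16/8 + 16/7 + 16/6 + 16/5 + 16/4 + 16/3 + 16/2 + 16/1 = 2436559/45045 ≈ 54.09.

54.09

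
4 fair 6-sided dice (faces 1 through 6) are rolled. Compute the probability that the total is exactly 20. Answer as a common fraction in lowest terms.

There are 6^4 = 1296 equally likely outcomes.
The number of ordered 4-tuples from {1,…,6} summing to 20 is 35.
P(sum = 20) = 35/1296.

35/1296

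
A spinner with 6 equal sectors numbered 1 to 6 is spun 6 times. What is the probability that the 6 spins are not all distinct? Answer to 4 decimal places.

0.9846

P(all 6 different) = 6/6 · 5/6 · ··· · 1/6 ≈ 0.0154.
P(at least two equal) = 1 − 0.0154 = 0.9846.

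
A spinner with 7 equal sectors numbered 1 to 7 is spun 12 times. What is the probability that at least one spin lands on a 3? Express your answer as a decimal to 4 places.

0.8427

P(no spin lands on a 3) = (6/7)^12 ≈ 0.1573.
P(at least one) = 1 − 0.1573 = 0.8427.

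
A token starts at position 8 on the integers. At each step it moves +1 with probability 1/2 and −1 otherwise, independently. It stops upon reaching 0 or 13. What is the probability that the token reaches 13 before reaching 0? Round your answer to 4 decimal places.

0.6154

With a fair step, P(i) = ½P(i−1) + ½P(i+1) with P(0)=0, P(13)=1 has the linear solution P(i) = i/13.
P(8) = 8/13 ≈ 0.6154.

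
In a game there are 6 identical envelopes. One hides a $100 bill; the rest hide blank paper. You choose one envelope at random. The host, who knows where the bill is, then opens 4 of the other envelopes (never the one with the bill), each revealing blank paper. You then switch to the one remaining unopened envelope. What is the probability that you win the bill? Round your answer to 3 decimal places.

0.833

Your original envelope holds the bill with probability 1/6, so the other 5 collectively hold it with probability 5/6.
The host can always find 4 empty envelopes to open, so the reveals don't change that 5/6; it is now spread over the 1 remaining unopened envelope.
P(win by switching) = (5/6) · (1/1) = 5/6 ≈ 0.833.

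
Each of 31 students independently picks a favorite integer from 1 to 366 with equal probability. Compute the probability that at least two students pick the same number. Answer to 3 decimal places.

It's easier to compute the probability that all 31 are distinct.
P(all distinct) = 366/366 · 365/366 · ··· · 336/366 ≈ 0.271.
So the probability of at least one match is 1 − 0.271 = 0.729.

0.729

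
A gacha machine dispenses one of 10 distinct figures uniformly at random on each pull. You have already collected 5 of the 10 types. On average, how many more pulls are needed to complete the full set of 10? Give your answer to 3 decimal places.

22.833

Starting from 5 distinct types, each trial gives a new one with probability (10−i)/10 when i types are held, so the wait for the next new type is 10/(10−i).
E = 10/5 + 10/4 + 10/3 + 10/2 + 10/1 = 137/6 ≈ 22.833.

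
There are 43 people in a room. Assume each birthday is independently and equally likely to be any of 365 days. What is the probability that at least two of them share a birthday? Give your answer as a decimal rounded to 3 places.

It's easier to compute the probability that all 43 are distinct.
P(all distinct) = 365/365 · 364/365 · ··· · 323/365 ≈ 0.076.
So the probability of at least one match is 1 − 0.076 = 0.924.

0.924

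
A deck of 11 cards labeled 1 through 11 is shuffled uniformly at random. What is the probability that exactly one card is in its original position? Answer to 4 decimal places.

0.3679

Choose which one is fixed: C(11,1) = 11 ways.
The remaining 10 must have no fixed point: D(10) = 1334961.
P = 11·1334961/39916800 = 16481/44800 ≈ 0.3679.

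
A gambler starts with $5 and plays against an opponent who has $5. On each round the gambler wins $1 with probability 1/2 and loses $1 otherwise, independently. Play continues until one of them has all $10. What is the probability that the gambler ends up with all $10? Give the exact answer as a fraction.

1/2

With a fair step, P(i) = ½P(i−1) + ½P(i+1) with P(0)=0, P(10)=1 has the linear solution P(i) = i/10.
P(5) = 5/10 = 1/2.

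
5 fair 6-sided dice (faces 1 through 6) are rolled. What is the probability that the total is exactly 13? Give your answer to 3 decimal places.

There are 6^5 = 7776 equally likely outcomes.
The number of ordered 5-tuples from {1,…,6} summing to 13 is 420.
P(sum = 13) = 420/7776 = 35/648 ≈ 0.054.

0.054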